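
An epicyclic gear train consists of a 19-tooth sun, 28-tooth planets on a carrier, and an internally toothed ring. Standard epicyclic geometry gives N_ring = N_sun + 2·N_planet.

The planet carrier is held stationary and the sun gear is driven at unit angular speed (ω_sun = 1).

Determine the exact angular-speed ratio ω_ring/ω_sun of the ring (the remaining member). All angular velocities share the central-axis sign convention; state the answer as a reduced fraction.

N_ring = 19 + 2·28 = 75
19(ω_s−ω_c) = −75(ω_r−ω_c),  ω_c=0, ω_s=1
ω_r = 0 − (19/75)(1−0) = -19/75
ω_r/ω_s = -19/75

-19/75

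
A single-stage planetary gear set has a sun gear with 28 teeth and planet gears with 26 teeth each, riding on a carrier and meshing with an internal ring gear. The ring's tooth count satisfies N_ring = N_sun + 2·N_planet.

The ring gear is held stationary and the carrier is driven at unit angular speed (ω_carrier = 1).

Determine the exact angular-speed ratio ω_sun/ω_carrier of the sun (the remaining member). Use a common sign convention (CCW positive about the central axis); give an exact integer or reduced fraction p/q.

N_ring = 28 + 2·26 = 80
28(ω_s−ω_c) = −80(ω_r−ω_c),  ω_r=0, ω_c=1
ω_s = 1 − (80/28)(0−1) = 27/7
ω_s/ω_c = 27/7

27/7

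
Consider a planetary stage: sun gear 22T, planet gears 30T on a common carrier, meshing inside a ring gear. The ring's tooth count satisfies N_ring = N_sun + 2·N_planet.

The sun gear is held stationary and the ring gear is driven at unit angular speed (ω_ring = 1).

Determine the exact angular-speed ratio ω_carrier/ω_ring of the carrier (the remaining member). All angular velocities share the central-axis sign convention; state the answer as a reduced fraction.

N_ring = 22 + 2·30 = 82
22(ω_s−ω_c) = −82(ω_r−ω_c),  ω_s=0, ω_r=1
22(0−ω_c) = −82(1−ω_c)  ⇒  104ω_c = 82  ⇒  ω_c = 41/52
ω_c/ω_r = 41/52

41/52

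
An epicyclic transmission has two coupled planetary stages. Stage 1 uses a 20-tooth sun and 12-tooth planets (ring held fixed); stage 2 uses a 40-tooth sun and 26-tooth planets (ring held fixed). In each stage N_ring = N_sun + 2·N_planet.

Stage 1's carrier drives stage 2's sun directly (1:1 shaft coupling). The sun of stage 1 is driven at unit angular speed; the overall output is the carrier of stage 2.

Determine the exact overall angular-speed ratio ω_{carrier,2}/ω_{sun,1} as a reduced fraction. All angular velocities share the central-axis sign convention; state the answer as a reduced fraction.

Stage 1: N_ring = 20 + 2·12 = 44
Stage 1: 20(ω_s−ω_c) = −44(ω_r−ω_c),  ω_r=0, ω_s=1
Stage 1: 20(1−ω_c) = −44(0−ω_c)  ⇒  64ω_c = 20  ⇒  ω_c = 5/16
  ⇒ ω_c¹/ω_s¹ = 5/16
Stage 2: N_ring = 40 + 2·26 = 92
Stage 2: 40(ω_s−ω_c) = −92(ω_r−ω_c),  ω_r=0, ω_s=1
Stage 2: 40(1−ω_c) = −92(0−ω_c)  ⇒  132ω_c = 40  ⇒  ω_c = 10/33
  ⇒ ω_c²/ω_s² = 10/33
Coupling ω_s² = ω_c¹ ⇒ overall = 5/16 × 10/33 = 25/264

25/264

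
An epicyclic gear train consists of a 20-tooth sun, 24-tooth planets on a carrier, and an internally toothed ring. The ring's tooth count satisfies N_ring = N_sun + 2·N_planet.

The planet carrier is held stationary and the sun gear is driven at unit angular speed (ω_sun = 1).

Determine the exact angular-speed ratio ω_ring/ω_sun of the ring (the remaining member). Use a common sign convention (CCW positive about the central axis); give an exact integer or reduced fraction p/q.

N_ring = 20 + 2·24 = 68
20(ω_s−ω_c) = −68(ω_r−ω_c),  ω_c=0, ω_s=1
ω_r = 0 − (20/68)(1−0) = -5/17
ω_r/ω_s = -5/17

-5/17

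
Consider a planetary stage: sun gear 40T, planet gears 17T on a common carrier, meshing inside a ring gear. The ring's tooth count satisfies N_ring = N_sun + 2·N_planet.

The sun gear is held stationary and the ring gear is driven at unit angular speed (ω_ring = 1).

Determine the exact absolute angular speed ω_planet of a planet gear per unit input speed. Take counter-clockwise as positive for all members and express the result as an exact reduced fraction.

37/17

N_ring = 40 + 2·17 = 74
40(ω_s−ω_c) = −74(ω_r−ω_c),  ω_s=0, ω_r=1
40(0−ω_c) = −74(1−ω_c)  ⇒  114ω_c = 74  ⇒  ω_c = 37/57
sun–planet: 40·(0−37/57) = −17·(ω_p−ω_c)  ⇒  ω_p−ω_c = −(40/17)·(-37/57) = 1480/969
ω_p = 37/57 + 1480/969 = 37/17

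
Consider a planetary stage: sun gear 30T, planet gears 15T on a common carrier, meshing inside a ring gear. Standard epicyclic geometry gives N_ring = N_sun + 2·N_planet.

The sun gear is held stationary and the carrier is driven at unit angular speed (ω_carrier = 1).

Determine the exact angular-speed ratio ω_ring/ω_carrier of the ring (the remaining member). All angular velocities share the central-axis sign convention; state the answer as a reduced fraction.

3/2

N_ring = 30 + 2·15 = 60
30(ω_s−ω_c) = −60(ω_r−ω_c),  ω_s=0, ω_c=1
ω_r = 1 − (30/60)(0−1) = 3/2
ω_r/ω_c = 3/2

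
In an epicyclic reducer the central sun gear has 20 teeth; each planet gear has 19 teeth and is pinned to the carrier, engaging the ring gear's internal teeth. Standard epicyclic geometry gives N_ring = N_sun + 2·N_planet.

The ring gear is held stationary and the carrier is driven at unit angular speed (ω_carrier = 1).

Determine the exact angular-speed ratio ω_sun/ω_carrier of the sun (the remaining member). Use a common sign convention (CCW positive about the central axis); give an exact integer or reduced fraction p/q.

39/10

N_ring = 20 + 2·19 = 58
20(ω_s−ω_c) = −58(ω_r−ω_c),  ω_r=0, ω_c=1
ω_s = 1 − (58/20)(0−1) = 39/10
ω_s/ω_c = 39/10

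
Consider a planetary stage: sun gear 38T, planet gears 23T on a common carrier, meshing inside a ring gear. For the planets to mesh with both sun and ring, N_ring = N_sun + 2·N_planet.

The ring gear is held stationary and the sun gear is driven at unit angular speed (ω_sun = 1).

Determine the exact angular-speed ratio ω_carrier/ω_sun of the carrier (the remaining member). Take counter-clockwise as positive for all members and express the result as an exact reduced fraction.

19/61

N_ring = 38 + 2·23 = 84
38(ω_s−ω_c) = −84(ω_r−ω_c),  ω_r=0, ω_s=1
38(1−ω_c) = −84(0−ω_c)  ⇒  122ω_c = 38  ⇒  ω_c = 19/61
ω_c/ω_s = 19/61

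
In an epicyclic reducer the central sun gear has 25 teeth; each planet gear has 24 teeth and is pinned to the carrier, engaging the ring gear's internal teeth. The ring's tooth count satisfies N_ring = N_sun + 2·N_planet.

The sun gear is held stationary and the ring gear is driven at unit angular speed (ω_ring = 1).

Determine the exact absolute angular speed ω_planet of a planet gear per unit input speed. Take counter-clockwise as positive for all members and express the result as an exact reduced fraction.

N_ring = 25 + 2·24 = 73
25(ω_s−ω_c) = −73(ω_r−ω_c),  ω_s=0, ω_r=1
25(0−ω_c) = −73(1−ω_c)  ⇒  98ω_c = 73  ⇒  ω_c = 73/98
sun–planet: 25·(0−73/98) = −24·(ω_p−ω_c)  ⇒  ω_p−ω_c = −(25/24)·(-73/98) = 1825/2352
ω_p = 73/98 + 1825/2352 = 73/48

73/48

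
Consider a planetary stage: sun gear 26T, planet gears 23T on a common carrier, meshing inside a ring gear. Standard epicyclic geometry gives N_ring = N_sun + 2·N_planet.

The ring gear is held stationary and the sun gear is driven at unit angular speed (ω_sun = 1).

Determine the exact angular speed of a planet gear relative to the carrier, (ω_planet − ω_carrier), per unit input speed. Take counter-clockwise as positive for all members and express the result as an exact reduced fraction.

-936/1127

N_ring = 26 + 2·23 = 72
26(ω_s−ω_c) = −72(ω_r−ω_c),  ω_r=0, ω_s=1
26(1−ω_c) = −72(0−ω_c)  ⇒  98ω_c = 26  ⇒  ω_c = 13/49
sun–planet: 26·(1−13/49) = −23·(ω_p−ω_c)  ⇒  ω_p−ω_c = −(26/23)·(36/49) = -936/1127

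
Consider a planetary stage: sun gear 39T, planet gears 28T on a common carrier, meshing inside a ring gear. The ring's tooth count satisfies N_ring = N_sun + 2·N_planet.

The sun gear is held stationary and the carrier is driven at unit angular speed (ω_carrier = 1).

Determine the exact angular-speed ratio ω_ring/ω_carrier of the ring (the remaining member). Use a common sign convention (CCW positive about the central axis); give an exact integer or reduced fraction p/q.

134/95

N_ring = 39 + 2·28 = 95
39(ω_s−ω_c) = −95(ω_r−ω_c),  ω_s=0, ω_c=1
ω_r = 1 − (39/95)(0−1) = 134/95
ω_r/ω_c = 134/95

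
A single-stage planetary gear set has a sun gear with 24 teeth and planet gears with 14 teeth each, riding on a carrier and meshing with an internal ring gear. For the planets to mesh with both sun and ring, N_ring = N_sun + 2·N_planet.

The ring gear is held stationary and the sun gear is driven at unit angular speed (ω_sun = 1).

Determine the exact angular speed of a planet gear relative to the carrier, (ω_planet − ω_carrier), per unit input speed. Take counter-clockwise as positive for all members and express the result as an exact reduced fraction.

N_ring = 24 + 2·14 = 52
24(ω_s−ω_c) = −52(ω_r−ω_c),  ω_r=0, ω_s=1
24(1−ω_c) = −52(0−ω_c)  ⇒  76ω_c = 24  ⇒  ω_c = 6/19
sun–planet: 24·(1−6/19) = −14·(ω_p−ω_c)  ⇒  ω_p−ω_c = −(24/14)·(13/19) = -156/133

-156/133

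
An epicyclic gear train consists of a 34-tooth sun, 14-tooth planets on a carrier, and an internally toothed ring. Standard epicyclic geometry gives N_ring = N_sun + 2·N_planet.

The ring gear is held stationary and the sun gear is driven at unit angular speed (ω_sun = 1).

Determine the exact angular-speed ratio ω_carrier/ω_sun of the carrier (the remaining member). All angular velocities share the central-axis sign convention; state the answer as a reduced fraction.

N_ring = 34 + 2·14 = 62
34(ω_s−ω_c) = −62(ω_r−ω_c),  ω_r=0, ω_s=1
34(1−ω_c) = −62(0−ω_c)  ⇒  96ω_c = 34  ⇒  ω_c = 17/48
ω_c/ω_s = 17/48

17/48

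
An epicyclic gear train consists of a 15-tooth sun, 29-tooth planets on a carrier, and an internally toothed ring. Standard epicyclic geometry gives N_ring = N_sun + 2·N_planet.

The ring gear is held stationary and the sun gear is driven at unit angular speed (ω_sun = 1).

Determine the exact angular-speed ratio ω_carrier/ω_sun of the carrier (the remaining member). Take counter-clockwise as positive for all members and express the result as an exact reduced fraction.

15/88

N_ring = 15 + 2·29 = 73
15(ω_s−ω_c) = −73(ω_r−ω_c),  ω_r=0, ω_s=1
15(1−ω_c) = −73(0−ω_c)  ⇒  88ω_c = 15  ⇒  ω_c = 15/88
ω_c/ω_s = 15/88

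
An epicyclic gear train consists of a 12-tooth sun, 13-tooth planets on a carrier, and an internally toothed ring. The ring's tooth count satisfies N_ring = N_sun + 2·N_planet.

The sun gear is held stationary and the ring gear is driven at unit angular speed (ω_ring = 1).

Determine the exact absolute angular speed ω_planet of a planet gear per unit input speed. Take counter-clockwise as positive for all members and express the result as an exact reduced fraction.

19/13

N_ring = 12 + 2·13 = 38
12(ω_s−ω_c) = −38(ω_r−ω_c),  ω_s=0, ω_r=1
12(0−ω_c) = −38(1−ω_c)  ⇒  50ω_c = 38  ⇒  ω_c = 19/25
sun–planet: 12·(0−19/25) = −13·(ω_p−ω_c)  ⇒  ω_p−ω_c = −(12/13)·(-19/25) = 228/325
ω_p = 19/25 + 228/325 = 19/13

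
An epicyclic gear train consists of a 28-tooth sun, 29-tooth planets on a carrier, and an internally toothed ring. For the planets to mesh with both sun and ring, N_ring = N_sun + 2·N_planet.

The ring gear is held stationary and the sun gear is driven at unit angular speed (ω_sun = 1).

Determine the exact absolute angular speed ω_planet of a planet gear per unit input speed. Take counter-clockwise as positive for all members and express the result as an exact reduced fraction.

N_ring = 28 + 2·29 = 86
28(ω_s−ω_c) = −86(ω_r−ω_c),  ω_r=0, ω_s=1
28(1−ω_c) = −86(0−ω_c)  ⇒  114ω_c = 28  ⇒  ω_c = 14/57
sun–planet: 28·(1−14/57) = −29·(ω_p−ω_c)  ⇒  ω_p−ω_c = −(28/29)·(43/57) = -1204/1653
ω_p = 14/57 − 1204/1653 = -14/29

-14/29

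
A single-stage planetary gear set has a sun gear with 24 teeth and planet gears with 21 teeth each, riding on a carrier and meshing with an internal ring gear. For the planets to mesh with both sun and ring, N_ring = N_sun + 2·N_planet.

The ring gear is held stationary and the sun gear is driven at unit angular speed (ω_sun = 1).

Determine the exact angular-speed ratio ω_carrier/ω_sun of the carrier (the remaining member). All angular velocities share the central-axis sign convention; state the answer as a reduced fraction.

N_ring = 24 + 2·21 = 66
24(ω_s−ω_c) = −66(ω_r−ω_c),  ω_r=0, ω_s=1
24(1−ω_c) = −66(0−ω_c)  ⇒  90ω_c = 24  ⇒  ω_c = 4/15
ω_c/ω_s = 4/15

4/15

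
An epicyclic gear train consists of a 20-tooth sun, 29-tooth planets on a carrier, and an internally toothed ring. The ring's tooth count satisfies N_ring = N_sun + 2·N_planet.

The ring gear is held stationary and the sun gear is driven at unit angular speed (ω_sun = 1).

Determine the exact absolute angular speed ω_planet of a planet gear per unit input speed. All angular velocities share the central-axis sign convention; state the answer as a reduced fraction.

N_ring = 20 + 2·29 = 78
20(ω_s−ω_c) = −78(ω_r−ω_c),  ω_r=0, ω_s=1
20(1−ω_c) = −78(0−ω_c)  ⇒  98ω_c = 20  ⇒  ω_c = 10/49
sun–planet: 20·(1−10/49) = −29·(ω_p−ω_c)  ⇒  ω_p−ω_c = −(20/29)·(39/49) = -780/1421
ω_p = 10/49 − 780/1421 = -10/29

-10/29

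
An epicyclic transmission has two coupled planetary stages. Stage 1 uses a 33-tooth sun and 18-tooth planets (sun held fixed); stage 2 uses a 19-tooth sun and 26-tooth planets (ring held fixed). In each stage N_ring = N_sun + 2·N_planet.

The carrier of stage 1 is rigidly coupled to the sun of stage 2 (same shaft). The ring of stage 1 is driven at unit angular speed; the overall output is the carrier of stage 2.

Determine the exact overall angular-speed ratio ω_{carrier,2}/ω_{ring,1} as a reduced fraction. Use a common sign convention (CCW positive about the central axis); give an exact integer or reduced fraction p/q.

437/3060

Stage 1: N_ring = 33 + 2·18 = 69
Stage 1: 33(ω_s−ω_c) = −69(ω_r−ω_c),  ω_s=0, ω_r=1
Stage 1: 33(0−ω_c) = −69(1−ω_c)  ⇒  102ω_c = 69  ⇒  ω_c = 23/34
  ⇒ ω_c¹/ω_r¹ = 23/34
Stage 2: N_ring = 19 + 2·26 = 71
Stage 2: 19(ω_s−ω_c) = −71(ω_r−ω_c),  ω_r=0, ω_s=1
Stage 2: 19(1−ω_c) = −71(0−ω_c)  ⇒  90ω_c = 19  ⇒  ω_c = 19/90
  ⇒ ω_c²/ω_s² = 19/90
Coupling ω_s² = ω_c¹ ⇒ overall = 23/34 × 19/90 = 437/3060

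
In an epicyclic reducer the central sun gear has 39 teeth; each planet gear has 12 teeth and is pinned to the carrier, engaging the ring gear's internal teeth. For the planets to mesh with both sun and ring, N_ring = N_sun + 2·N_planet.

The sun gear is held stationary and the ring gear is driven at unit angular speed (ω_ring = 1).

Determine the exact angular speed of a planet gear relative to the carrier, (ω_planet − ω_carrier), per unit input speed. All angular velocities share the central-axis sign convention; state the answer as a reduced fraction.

273/136

N_ring = 39 + 2·12 = 63
39(ω_s−ω_c) = −63(ω_r−ω_c),  ω_s=0, ω_r=1
39(0−ω_c) = −63(1−ω_c)  ⇒  102ω_c = 63  ⇒  ω_c = 21/34
sun–planet: 39·(0−21/34) = −12·(ω_p−ω_c)  ⇒  ω_p−ω_c = −(39/12)·(-21/34) = 273/136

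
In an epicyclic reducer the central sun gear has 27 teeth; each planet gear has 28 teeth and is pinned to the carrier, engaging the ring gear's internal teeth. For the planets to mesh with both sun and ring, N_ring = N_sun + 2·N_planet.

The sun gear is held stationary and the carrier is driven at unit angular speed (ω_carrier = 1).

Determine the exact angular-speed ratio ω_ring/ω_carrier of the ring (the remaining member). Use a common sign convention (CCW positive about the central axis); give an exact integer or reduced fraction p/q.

110/83

N_ring = 27 + 2·28 = 83
27(ω_s−ω_c) = −83(ω_r−ω_c),  ω_s=0, ω_c=1
ω_r = 1 − (27/83)(0−1) = 110/83
ω_r/ω_c = 110/83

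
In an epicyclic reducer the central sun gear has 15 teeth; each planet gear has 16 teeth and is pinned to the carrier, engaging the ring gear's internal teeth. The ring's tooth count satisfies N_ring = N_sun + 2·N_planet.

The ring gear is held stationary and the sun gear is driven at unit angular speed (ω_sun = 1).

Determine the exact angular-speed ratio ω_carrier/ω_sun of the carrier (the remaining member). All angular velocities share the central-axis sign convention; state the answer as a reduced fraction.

N_ring = 15 + 2·16 = 47
15(ω_s−ω_c) = −47(ω_r−ω_c),  ω_r=0, ω_s=1
15(1−ω_c) = −47(0−ω_c)  ⇒  62ω_c = 15  ⇒  ω_c = 15/62
ω_c/ω_s = 15/62

15/62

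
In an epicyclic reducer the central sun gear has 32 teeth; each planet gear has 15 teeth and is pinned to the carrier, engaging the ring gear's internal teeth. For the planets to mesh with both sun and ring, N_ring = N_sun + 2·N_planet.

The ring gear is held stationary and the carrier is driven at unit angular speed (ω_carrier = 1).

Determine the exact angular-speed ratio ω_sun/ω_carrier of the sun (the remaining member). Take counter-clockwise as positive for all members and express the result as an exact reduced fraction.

47/16

N_ring = 32 + 2·15 = 62
32(ω_s−ω_c) = −62(ω_r−ω_c),  ω_r=0, ω_c=1
ω_s = 1 − (62/32)(0−1) = 47/16
ω_s/ω_c = 47/16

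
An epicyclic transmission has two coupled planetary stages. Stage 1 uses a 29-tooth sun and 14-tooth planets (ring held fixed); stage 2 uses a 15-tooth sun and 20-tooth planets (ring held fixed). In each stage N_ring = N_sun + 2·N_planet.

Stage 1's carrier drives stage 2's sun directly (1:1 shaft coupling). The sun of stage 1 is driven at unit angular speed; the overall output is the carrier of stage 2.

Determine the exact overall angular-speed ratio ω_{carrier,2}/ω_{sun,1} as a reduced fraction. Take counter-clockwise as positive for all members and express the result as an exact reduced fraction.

87/1204

Stage 1: N_ring = 29 + 2·14 = 57
Stage 1: 29(ω_s−ω_c) = −57(ω_r−ω_c),  ω_r=0, ω_s=1
Stage 1: 29(1−ω_c) = −57(0−ω_c)  ⇒  86ω_c = 29  ⇒  ω_c = 29/86
  ⇒ ω_c¹/ω_s¹ = 29/86
Stage 2: N_ring = 15 + 2·20 = 55
Stage 2: 15(ω_s−ω_c) = −55(ω_r−ω_c),  ω_r=0, ω_s=1
Stage 2: 15(1−ω_c) = −55(0−ω_c)  ⇒  70ω_c = 15  ⇒  ω_c = 3/14
  ⇒ ω_c²/ω_s² = 3/14
Coupling ω_s² = ω_c¹ ⇒ overall = 29/86 × 3/14 = 87/1204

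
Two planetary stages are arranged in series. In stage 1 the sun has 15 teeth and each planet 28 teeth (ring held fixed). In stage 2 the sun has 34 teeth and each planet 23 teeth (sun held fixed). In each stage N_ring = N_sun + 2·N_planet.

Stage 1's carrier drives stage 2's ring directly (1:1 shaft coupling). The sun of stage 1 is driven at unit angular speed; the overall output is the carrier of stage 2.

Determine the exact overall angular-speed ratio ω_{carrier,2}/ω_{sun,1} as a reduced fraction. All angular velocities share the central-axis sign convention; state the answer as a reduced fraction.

Stage 1: N_ring = 15 + 2·28 = 71
Stage 1: 15(ω_s−ω_c) = −71(ω_r−ω_c),  ω_r=0, ω_s=1
Stage 1: 15(1−ω_c) = −71(0−ω_c)  ⇒  86ω_c = 15  ⇒  ω_c = 15/86
  ⇒ ω_c¹/ω_s¹ = 15/86
Stage 2: N_ring = 34 + 2·23 = 80
Stage 2: 34(ω_s−ω_c) = −80(ω_r−ω_c),  ω_s=0, ω_r=1
Stage 2: 34(0−ω_c) = −80(1−ω_c)  ⇒  114ω_c = 80  ⇒  ω_c = 40/57
  ⇒ ω_c²/ω_r² = 40/57
Coupling ω_r² = ω_c¹ ⇒ overall = 15/86 × 40/57 = 100/817

100/817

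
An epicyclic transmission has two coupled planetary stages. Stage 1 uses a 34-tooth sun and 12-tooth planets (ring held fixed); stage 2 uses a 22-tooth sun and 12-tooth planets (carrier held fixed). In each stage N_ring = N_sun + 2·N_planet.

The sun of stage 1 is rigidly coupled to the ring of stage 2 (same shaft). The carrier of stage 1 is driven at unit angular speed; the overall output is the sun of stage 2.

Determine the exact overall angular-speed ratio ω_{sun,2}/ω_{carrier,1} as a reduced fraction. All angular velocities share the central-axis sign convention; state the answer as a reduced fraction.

Stage 1: N_ring = 34 + 2·12 = 58
Stage 1: 34(ω_s−ω_c) = −58(ω_r−ω_c),  ω_r=0, ω_c=1
Stage 1: ω_s = 1 − (58/34)(0−1) = 46/17
  ⇒ ω_s¹/ω_c¹ = 46/17
Stage 2: N_ring = 22 + 2·12 = 46
Stage 2: 22(ω_s−ω_c) = −46(ω_r−ω_c),  ω_c=0, ω_r=1
Stage 2: ω_s = 0 − (46/22)(1−0) = -23/11
  ⇒ ω_s²/ω_r² = -23/11
Coupling ω_r² = ω_s¹ ⇒ overall = 46/17 × -23/11 = -1058/187

-1058/187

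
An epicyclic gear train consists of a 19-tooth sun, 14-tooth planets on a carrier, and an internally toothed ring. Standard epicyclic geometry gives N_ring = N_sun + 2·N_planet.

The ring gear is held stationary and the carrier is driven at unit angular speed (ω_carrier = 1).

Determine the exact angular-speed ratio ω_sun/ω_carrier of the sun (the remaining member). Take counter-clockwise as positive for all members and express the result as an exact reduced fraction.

N_ring = 19 + 2·14 = 47
19(ω_s−ω_c) = −47(ω_r−ω_c),  ω_r=0, ω_c=1
ω_s = 1 − (47/19)(0−1) = 66/19
ω_s/ω_c = 66/19

66/19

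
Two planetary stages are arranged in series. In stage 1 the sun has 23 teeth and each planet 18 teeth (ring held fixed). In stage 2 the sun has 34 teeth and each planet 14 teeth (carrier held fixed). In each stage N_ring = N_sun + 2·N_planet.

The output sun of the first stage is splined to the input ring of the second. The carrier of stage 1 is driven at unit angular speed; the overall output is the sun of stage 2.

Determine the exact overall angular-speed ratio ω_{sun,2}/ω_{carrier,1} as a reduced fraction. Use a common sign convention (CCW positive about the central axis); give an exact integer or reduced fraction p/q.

-2542/391

Stage 1: N_ring = 23 + 2·18 = 59
Stage 1: 23(ω_s−ω_c) = −59(ω_r−ω_c),  ω_r=0, ω_c=1
Stage 1: ω_s = 1 − (59/23)(0−1) = 82/23
  ⇒ ω_s¹/ω_c¹ = 82/23
Stage 2: N_ring = 34 + 2·14 = 62
Stage 2: 34(ω_s−ω_c) = −62(ω_r−ω_c),  ω_c=0, ω_r=1
Stage 2: ω_s = 0 − (62/34)(1−0) = -31/17
  ⇒ ω_s²/ω_r² = -31/17
Coupling ω_r² = ω_s¹ ⇒ overall = 82/23 × -31/17 = -2542/391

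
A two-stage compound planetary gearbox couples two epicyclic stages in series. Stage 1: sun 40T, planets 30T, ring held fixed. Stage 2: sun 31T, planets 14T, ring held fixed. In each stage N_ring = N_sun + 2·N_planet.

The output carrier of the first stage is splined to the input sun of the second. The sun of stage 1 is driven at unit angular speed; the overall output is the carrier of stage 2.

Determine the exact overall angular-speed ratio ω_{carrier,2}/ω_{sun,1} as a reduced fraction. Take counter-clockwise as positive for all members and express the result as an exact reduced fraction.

31/315

Stage 1: N_ring = 40 + 2·30 = 100
Stage 1: 40(ω_s−ω_c) = −100(ω_r−ω_c),  ω_r=0, ω_s=1
Stage 1: 40(1−ω_c) = −100(0−ω_c)  ⇒  140ω_c = 40  ⇒  ω_c = 2/7
  ⇒ ω_c¹/ω_s¹ = 2/7
Stage 2: N_ring = 31 + 2·14 = 59
Stage 2: 31(ω_s−ω_c) = −59(ω_r−ω_c),  ω_r=0, ω_s=1
Stage 2: 31(1−ω_c) = −59(0−ω_c)  ⇒  90ω_c = 31  ⇒  ω_c = 31/90
  ⇒ ω_c²/ω_s² = 31/90
Coupling ω_s² = ω_c¹ ⇒ overall = 2/7 × 31/90 = 31/315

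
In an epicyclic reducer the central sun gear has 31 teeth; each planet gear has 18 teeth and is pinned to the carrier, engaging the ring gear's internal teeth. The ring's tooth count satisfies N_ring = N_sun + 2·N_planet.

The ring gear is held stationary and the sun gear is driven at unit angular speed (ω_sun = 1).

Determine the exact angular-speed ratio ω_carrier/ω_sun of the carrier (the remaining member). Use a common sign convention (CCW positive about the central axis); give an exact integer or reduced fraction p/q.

N_ring = 31 + 2·18 = 67
31(ω_s−ω_c) = −67(ω_r−ω_c),  ω_r=0, ω_s=1
31(1−ω_c) = −67(0−ω_c)  ⇒  98ω_c = 31  ⇒  ω_c = 31/98
ω_c/ω_s = 31/98

31/98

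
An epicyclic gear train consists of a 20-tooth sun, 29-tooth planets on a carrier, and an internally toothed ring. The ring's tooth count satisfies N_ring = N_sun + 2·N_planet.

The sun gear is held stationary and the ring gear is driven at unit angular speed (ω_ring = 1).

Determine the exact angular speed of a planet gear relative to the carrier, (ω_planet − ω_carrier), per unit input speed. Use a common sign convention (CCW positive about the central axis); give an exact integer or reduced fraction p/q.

N_ring = 20 + 2·29 = 78
20(ω_s−ω_c) = −78(ω_r−ω_c),  ω_s=0, ω_r=1
20(0−ω_c) = −78(1−ω_c)  ⇒  98ω_c = 78  ⇒  ω_c = 39/49
sun–planet: 20·(0−39/49) = −29·(ω_p−ω_c)  ⇒  ω_p−ω_c = −(20/29)·(-39/49) = 780/1421

780/1421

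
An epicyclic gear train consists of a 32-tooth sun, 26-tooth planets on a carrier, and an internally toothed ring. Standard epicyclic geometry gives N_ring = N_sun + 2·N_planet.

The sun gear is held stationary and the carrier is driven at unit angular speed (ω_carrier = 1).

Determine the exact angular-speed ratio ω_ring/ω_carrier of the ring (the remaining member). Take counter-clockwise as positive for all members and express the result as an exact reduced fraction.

N_ring = 32 + 2·26 = 84
32(ω_s−ω_c) = −84(ω_r−ω_c),  ω_s=0, ω_c=1
ω_r = 1 − (32/84)(0−1) = 29/21
ω_r/ω_c = 29/21

29/21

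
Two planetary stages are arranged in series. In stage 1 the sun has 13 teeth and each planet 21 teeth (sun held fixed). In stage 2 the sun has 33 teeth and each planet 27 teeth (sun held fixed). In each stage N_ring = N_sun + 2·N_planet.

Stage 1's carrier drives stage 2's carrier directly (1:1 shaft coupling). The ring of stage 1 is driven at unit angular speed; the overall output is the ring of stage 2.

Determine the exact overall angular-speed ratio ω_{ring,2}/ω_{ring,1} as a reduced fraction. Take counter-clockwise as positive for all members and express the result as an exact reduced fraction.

Stage 1: N_ring = 13 + 2·21 = 55
Stage 1: 13(ω_s−ω_c) = −55(ω_r−ω_c),  ω_s=0, ω_r=1
Stage 1: 13(0−ω_c) = −55(1−ω_c)  ⇒  68ω_c = 55  ⇒  ω_c = 55/68
  ⇒ ω_c¹/ω_r¹ = 55/68
Stage 2: N_ring = 33 + 2·27 = 87
Stage 2: 33(ω_s−ω_c) = −87(ω_r−ω_c),  ω_s=0, ω_c=1
Stage 2: ω_r = 1 − (33/87)(0−1) = 40/29
  ⇒ ω_r²/ω_c² = 40/29
Coupling ω_c² = ω_c¹ ⇒ overall = 55/68 × 40/29 = 550/493

550/493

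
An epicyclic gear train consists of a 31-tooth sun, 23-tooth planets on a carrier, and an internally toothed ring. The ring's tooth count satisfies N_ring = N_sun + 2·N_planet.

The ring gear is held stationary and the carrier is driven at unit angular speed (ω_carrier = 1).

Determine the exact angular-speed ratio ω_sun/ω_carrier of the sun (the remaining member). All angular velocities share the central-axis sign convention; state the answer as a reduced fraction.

108/31

N_ring = 31 + 2·23 = 77
31(ω_s−ω_c) = −77(ω_r−ω_c),  ω_r=0, ω_c=1
ω_s = 1 − (77/31)(0−1) = 108/31
ω_s/ω_c = 108/31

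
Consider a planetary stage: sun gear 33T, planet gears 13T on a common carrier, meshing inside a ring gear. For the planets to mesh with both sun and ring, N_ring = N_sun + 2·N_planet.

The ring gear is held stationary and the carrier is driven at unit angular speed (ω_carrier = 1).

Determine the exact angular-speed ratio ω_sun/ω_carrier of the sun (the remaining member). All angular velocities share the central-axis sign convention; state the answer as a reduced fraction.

N_ring = 33 + 2·13 = 59
33(ω_s−ω_c) = −59(ω_r−ω_c),  ω_r=0, ω_c=1
ω_s = 1 − (59/33)(0−1) = 92/33
ω_s/ω_c = 92/33

92/33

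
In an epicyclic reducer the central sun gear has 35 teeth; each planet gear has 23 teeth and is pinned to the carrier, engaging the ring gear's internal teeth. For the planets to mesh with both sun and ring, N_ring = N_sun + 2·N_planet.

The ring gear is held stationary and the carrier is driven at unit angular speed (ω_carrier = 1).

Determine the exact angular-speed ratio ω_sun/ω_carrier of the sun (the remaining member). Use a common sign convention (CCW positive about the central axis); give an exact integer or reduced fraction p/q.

N_ring = 35 + 2·23 = 81
35(ω_s−ω_c) = −81(ω_r−ω_c),  ω_r=0, ω_c=1
ω_s = 1 − (81/35)(0−1) = 116/35
ω_s/ω_c = 116/35

116/35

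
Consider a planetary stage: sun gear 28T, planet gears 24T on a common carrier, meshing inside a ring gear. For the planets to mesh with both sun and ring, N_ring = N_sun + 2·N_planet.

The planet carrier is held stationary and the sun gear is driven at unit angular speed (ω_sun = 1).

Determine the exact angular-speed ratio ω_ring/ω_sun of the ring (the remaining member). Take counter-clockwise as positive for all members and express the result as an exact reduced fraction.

N_ring = 28 + 2·24 = 76
28(ω_s−ω_c) = −76(ω_r−ω_c),  ω_c=0, ω_s=1
ω_r = 0 − (28/76)(1−0) = -7/19
ω_r/ω_s = -7/19

-7/19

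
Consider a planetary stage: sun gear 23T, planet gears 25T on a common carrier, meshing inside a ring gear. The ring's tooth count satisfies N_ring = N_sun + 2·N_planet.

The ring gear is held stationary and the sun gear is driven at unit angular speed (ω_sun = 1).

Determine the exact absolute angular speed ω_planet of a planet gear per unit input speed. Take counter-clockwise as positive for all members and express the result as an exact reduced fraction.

N_ring = 23 + 2·25 = 73
23(ω_s−ω_c) = −73(ω_r−ω_c),  ω_r=0, ω_s=1
23(1−ω_c) = −73(0−ω_c)  ⇒  96ω_c = 23  ⇒  ω_c = 23/96
sun–planet: 23·(1−23/96) = −25·(ω_p−ω_c)  ⇒  ω_p−ω_c = −(23/25)·(73/96) = -1679/2400
ω_p = 23/96 − 1679/2400 = -23/50

-23/50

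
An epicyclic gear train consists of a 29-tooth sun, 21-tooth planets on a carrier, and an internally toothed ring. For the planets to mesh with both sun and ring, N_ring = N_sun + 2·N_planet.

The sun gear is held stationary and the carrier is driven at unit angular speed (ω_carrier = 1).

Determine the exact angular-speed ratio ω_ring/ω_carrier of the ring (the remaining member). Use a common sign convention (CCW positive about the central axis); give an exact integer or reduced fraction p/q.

N_ring = 29 + 2·21 = 71
29(ω_s−ω_c) = −71(ω_r−ω_c),  ω_s=0, ω_c=1
ω_r = 1 − (29/71)(0−1) = 100/71
ω_r/ω_c = 100/71

100/71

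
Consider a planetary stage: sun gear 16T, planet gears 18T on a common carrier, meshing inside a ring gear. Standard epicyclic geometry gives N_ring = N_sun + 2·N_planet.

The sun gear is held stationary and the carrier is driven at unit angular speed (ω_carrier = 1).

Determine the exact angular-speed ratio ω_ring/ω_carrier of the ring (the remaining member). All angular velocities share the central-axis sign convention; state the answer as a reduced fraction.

17/13

N_ring = 16 + 2·18 = 52
16(ω_s−ω_c) = −52(ω_r−ω_c),  ω_s=0, ω_c=1
ω_r = 1 − (16/52)(0−1) = 17/13
ω_r/ω_c = 17/13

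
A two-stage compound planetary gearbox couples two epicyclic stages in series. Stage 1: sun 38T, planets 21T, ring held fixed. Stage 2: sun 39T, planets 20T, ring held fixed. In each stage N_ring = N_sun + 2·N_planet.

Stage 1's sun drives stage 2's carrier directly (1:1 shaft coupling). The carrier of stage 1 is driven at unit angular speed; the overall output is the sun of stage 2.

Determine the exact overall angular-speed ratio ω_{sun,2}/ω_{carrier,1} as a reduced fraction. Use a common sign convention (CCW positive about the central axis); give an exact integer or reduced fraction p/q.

Stage 1: N_ring = 38 + 2·21 = 80
Stage 1: 38(ω_s−ω_c) = −80(ω_r−ω_c),  ω_r=0, ω_c=1
Stage 1: ω_s = 1 − (80/38)(0−1) = 59/19
  ⇒ ω_s¹/ω_c¹ = 59/19
Stage 2: N_ring = 39 + 2·20 = 79
Stage 2: 39(ω_s−ω_c) = −79(ω_r−ω_c),  ω_r=0, ω_c=1
Stage 2: ω_s = 1 − (79/39)(0−1) = 118/39
  ⇒ ω_s²/ω_c² = 118/39
Coupling ω_c² = ω_s¹ ⇒ overall = 59/19 × 118/39 = 6962/741

6962/741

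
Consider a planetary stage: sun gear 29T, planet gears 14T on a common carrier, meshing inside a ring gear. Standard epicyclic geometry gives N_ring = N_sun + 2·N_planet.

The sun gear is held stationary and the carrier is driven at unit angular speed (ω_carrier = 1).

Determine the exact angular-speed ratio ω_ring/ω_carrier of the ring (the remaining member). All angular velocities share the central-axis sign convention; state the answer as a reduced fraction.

86/57

N_ring = 29 + 2·14 = 57
29(ω_s−ω_c) = −57(ω_r−ω_c),  ω_s=0, ω_c=1
ω_r = 1 − (29/57)(0−1) = 86/57
ω_r/ω_c = 86/57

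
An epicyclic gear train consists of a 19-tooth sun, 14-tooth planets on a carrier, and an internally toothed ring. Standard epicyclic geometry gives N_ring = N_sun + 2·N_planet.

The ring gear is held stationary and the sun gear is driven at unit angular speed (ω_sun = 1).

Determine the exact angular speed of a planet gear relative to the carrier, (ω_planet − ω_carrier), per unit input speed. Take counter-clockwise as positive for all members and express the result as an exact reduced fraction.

-893/924

N_ring = 19 + 2·14 = 47
19(ω_s−ω_c) = −47(ω_r−ω_c),  ω_r=0, ω_s=1
19(1−ω_c) = −47(0−ω_c)  ⇒  66ω_c = 19  ⇒  ω_c = 19/66
sun–planet: 19·(1−19/66) = −14·(ω_p−ω_c)  ⇒  ω_p−ω_c = −(19/14)·(47/66) = -893/924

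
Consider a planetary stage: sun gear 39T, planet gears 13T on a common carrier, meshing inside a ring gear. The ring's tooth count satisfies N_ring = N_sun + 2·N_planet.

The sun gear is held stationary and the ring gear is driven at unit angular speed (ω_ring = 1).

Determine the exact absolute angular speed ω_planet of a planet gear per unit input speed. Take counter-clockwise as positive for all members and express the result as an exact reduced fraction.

N_ring = 39 + 2·13 = 65
39(ω_s−ω_c) = −65(ω_r−ω_c),  ω_s=0, ω_r=1
39(0−ω_c) = −65(1−ω_c)  ⇒  104ω_c = 65  ⇒  ω_c = 5/8
sun–planet: 39·(0−5/8) = −13·(ω_p−ω_c)  ⇒  ω_p−ω_c = −(39/13)·(-5/8) = 15/8
ω_p = 5/8 + 15/8 = 5/2

5/2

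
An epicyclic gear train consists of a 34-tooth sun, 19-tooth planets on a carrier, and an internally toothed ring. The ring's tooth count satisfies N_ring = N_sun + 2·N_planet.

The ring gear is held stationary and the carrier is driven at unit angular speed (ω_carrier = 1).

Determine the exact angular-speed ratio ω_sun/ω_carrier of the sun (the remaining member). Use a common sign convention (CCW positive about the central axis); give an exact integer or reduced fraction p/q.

53/17

N_ring = 34 + 2·19 = 72
34(ω_s−ω_c) = −72(ω_r−ω_c),  ω_r=0, ω_c=1
ω_s = 1 − (72/34)(0−1) = 53/17
ω_s/ω_c = 53/17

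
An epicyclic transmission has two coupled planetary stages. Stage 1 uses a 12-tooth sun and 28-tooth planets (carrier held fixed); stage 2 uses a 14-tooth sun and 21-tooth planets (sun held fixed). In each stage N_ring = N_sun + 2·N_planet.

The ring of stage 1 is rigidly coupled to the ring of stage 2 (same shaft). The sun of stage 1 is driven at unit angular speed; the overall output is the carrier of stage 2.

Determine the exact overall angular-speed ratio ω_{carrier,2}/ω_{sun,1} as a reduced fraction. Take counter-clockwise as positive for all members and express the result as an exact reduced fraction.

Stage 1: N_ring = 12 + 2·28 = 68
Stage 1: 12(ω_s−ω_c) = −68(ω_r−ω_c),  ω_c=0, ω_s=1
Stage 1: ω_r = 0 − (12/68)(1−0) = -3/17
  ⇒ ω_r¹/ω_s¹ = -3/17
Stage 2: N_ring = 14 + 2·21 = 56
Stage 2: 14(ω_s−ω_c) = −56(ω_r−ω_c),  ω_s=0, ω_r=1
Stage 2: 14(0−ω_c) = −56(1−ω_c)  ⇒  70ω_c = 56  ⇒  ω_c = 4/5
  ⇒ ω_c²/ω_r² = 4/5
Coupling ω_r² = ω_r¹ ⇒ overall = -3/17 × 4/5 = -12/85

-12/85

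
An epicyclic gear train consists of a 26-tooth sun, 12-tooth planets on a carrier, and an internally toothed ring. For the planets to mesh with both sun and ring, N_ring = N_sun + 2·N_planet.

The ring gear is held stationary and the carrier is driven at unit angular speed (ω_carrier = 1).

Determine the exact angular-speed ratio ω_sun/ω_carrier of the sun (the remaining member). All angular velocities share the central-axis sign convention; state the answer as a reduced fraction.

N_ring = 26 + 2·12 = 50
26(ω_s−ω_c) = −50(ω_r−ω_c),  ω_r=0, ω_c=1
ω_s = 1 − (50/26)(0−1) = 38/13
ω_s/ω_c = 38/13

38/13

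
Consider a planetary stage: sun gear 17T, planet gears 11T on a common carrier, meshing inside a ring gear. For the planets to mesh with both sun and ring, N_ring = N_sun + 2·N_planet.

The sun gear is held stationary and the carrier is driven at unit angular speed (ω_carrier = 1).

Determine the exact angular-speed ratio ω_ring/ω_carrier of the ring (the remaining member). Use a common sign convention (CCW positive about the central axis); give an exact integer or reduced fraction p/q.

N_ring = 17 + 2·11 = 39
17(ω_s−ω_c) = −39(ω_r−ω_c),  ω_s=0, ω_c=1
ω_r = 1 − (17/39)(0−1) = 56/39
ω_r/ω_c = 56/39

56/39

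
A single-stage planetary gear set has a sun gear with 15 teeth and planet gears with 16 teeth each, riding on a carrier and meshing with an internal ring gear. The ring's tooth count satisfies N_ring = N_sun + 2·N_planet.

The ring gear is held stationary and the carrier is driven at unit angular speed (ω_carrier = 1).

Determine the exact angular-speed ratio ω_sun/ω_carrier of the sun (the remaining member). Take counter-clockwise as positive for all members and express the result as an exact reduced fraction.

62/15

N_ring = 15 + 2·16 = 47
15(ω_s−ω_c) = −47(ω_r−ω_c),  ω_r=0, ω_c=1
ω_s = 1 − (47/15)(0−1) = 62/15
ω_s/ω_c = 62/15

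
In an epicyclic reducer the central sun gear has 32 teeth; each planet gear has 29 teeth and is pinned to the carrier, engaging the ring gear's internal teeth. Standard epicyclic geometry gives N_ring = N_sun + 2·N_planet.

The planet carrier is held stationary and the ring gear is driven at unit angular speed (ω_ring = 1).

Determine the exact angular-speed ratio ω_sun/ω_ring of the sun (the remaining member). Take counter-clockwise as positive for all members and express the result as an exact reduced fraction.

N_ring = 32 + 2·29 = 90
32(ω_s−ω_c) = −90(ω_r−ω_c),  ω_c=0, ω_r=1
ω_s = 0 − (90/32)(1−0) = -45/16
ω_s/ω_r = -45/16

-45/16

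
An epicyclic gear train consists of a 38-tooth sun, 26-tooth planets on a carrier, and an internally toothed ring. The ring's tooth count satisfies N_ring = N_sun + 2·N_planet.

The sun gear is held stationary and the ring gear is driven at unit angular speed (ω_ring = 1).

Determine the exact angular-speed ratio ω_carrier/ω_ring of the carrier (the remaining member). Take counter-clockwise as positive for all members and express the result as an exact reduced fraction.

45/64

N_ring = 38 + 2·26 = 90
38(ω_s−ω_c) = −90(ω_r−ω_c),  ω_s=0, ω_r=1
38(0−ω_c) = −90(1−ω_c)  ⇒  128ω_c = 90  ⇒  ω_c = 45/64
ω_c/ω_r = 45/64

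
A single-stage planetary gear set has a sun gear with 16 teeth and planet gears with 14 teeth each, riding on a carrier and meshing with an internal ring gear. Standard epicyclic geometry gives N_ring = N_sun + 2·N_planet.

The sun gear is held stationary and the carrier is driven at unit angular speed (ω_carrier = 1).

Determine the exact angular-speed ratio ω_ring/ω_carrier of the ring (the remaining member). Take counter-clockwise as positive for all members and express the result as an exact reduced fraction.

N_ring = 16 + 2·14 = 44
16(ω_s−ω_c) = −44(ω_r−ω_c),  ω_s=0, ω_c=1
ω_r = 1 − (16/44)(0−1) = 15/11
ω_r/ω_c = 15/11

15/11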